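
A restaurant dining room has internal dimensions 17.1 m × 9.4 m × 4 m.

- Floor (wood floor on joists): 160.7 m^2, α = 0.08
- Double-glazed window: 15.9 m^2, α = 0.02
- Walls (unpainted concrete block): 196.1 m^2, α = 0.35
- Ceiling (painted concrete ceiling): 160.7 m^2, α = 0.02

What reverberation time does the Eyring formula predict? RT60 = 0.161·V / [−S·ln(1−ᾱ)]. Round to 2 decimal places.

1.12 s

Total surface area S = 160.7 + 15.9 + 196.1 + 160.7 = 533.4 m^2.
Absorption A = 160.7·0.08 + 15.9·0.02 + 196.1·0.35 + 160.7·0.02 = 85.023 sabins.
Mean coefficient ᾱ = A/S = 0.1594.
−S·ln(1−ᾱ) = −533.4 × ln(1 − 0.1594) = 92.619.
V = 17.1 × 9.4 × 4 = 642.96 m³.
RT60 = 0.161 × 642.96 / 92.619 = 1.12 s.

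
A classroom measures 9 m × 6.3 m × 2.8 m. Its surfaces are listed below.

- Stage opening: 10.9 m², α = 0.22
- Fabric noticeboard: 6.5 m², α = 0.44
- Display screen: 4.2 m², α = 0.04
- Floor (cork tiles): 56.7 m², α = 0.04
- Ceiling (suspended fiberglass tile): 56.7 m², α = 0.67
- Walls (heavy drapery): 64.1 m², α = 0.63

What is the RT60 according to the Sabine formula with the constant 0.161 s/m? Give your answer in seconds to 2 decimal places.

0.30 sec

Total absorption A = 10.9·0.22 + 6.5·0.44 + 4.2·0.04 + 56.7·0.04 + 56.7·0.67 + 64.1·0.63
  = 2.398 + 2.860 + 0.168 + 2.268 + 37.989 + 40.383 = 86.066 m² sabins.
V = 9·6.3·2.8 = 158.76 m³.
RT60 = 0.161 · V / A = 0.161 × 158.76 / 86.066 = 0.30 s.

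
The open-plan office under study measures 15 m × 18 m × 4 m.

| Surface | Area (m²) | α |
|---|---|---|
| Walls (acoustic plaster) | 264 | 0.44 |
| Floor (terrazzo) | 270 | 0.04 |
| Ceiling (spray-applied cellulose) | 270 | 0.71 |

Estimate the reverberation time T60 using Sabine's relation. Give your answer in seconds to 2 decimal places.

Equivalent absorption area: A = 264*0.44 + 270*0.04 + 270*0.71 = 318.660 m².
Volume V = 15 × 18 × 4 = 1080 m³.
Sabine: RT60 = 0.161 × 1080 / 318.660 = 0.55 s.

0.55 seconds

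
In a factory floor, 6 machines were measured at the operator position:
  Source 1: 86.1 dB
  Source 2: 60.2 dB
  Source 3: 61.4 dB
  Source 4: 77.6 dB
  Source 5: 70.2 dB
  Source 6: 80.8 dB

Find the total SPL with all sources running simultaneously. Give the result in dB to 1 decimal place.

Sum in the linear (power) domain: Σ 10^(Lᵢ/10) = 10^(86.1/10) + 10^(60.2/10) + 10^(61.4/10) + 10^(77.6/10) + 10^(70.2/10) + 10^(80.8/10) = 5.98e+08.
Back to dB: 10·log₁₀ Σ = 87.8 dB.

87.8 dB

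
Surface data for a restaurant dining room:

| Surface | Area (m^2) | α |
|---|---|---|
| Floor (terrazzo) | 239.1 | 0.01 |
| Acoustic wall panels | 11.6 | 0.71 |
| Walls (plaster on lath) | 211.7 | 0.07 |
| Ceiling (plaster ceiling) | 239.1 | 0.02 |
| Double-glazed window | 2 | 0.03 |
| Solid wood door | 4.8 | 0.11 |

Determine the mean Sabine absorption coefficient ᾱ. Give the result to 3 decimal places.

S = Σ Sᵢ = 239.1 + 11.6 + 211.7 + 239.1 + 2 + 4.8 = 708.3 m^2.
A = 239.1*0.01 + 11.6*0.71 + 211.7*0.07 + 239.1*0.02 + 2*0.03 + 4.8*0.11 = 30.816 sabins.
ᾱ = 30.816 / 708.3 = 0.044.

0.044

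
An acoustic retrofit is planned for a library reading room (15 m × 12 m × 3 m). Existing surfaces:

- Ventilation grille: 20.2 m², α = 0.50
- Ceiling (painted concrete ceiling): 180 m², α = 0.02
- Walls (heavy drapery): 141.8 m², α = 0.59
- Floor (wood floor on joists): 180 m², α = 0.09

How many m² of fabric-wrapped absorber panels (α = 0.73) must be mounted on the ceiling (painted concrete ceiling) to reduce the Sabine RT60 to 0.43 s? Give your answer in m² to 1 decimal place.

Equivalent absorption area: A₁ = 20.2·0.50 + 180·0.02 + 141.8·0.59 + 180·0.09 = 113.562 m².
V = 540 m³. Target absorption A₂ = 0.161 × 540 / 0.43 = 202.186 sabins.
ΔA needed = 202.186 − 113.562 = 88.624 sabins.
Each m² of panel replacing the ceiling (painted concrete ceiling) adds (0.73 − 0.02) = 0.71 sabins.
Panel area = 88.624 / 0.71 = 124.8 m².

124.8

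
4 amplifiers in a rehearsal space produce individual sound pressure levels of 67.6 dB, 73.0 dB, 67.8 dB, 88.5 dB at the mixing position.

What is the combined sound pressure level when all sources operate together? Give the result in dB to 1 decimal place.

Σ 10^(Lᵢ/10) = 7.397e+08.
Combined level = 10 log₁₀(7.397e+08) = 88.7 dB.

88.7 dB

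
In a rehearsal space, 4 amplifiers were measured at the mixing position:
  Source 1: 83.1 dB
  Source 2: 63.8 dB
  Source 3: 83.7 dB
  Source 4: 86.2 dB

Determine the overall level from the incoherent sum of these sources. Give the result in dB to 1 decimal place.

Sum in the linear (power) domain: Σ 10^(Lᵢ/10) = 10^(83.1/10) + 10^(63.8/10) + 10^(83.7/10) + 10^(86.2/10) = 8.579e+08.
L_total = 10·log₁₀(8.579e+08) = 89.3 dB.

89.3 dB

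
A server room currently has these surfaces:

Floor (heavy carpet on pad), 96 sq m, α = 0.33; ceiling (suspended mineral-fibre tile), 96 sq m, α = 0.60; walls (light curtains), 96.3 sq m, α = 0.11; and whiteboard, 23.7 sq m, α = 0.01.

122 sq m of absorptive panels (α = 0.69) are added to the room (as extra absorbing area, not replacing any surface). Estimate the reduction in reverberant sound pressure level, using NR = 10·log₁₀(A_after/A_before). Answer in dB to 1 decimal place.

2.7 dB

Total absorption A_before = 96*0.33 + 96*0.60 + 96.3*0.11 + 23.7*0.01
  = 31.680 + 57.600 + 10.593 + 0.237 = 100.110 sq m sabins.
Treatment contributes 122·0.69 = 84.180 sabins.
A_after = 100.110 + 84.180 = 184.290 sabins.
NR = 10·log₁₀(184.290/100.110) = 2.7 dB.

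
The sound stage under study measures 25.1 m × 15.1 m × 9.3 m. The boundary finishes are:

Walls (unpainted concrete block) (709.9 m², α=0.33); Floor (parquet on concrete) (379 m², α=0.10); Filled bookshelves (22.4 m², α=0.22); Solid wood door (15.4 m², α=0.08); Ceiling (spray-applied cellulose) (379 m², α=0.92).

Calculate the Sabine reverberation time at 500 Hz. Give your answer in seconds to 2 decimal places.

0.91 s

A = Σ Sᵢαᵢ = 709.9×0.33 + 379×0.10 + 22.4×0.22 + 15.4×0.08 + 379×0.92 = 627.007 sabins.
Volume V = 25.1 × 15.1 × 9.3 = 3524.793 m³.
Sabine: RT60 = 0.161 × 3524.793 / 627.007 = 0.91 s.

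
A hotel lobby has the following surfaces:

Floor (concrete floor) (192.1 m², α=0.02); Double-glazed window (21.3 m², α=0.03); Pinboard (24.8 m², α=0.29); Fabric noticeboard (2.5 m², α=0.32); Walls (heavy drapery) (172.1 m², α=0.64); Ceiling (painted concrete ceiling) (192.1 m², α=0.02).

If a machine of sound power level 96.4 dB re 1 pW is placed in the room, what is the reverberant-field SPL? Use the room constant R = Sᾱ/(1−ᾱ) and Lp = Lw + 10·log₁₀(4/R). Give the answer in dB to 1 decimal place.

A = 126.459 sabins; S = 604.9 m².
ᾱ = 0.2091, so room constant R = A/(1−ᾱ) = 159.893 m².
Lp = Lw + 10 log₁₀(4/R) = 96.4 -16.02 = 80.4 dB.

80.4 dB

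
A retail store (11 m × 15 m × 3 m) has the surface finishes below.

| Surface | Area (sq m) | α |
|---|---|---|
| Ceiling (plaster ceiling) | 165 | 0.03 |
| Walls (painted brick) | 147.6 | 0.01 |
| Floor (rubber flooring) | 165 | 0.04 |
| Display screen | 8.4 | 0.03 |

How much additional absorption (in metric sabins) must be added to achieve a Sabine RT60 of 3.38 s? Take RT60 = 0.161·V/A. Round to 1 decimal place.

10.3 sabins

A₁ = Σ Sᵢαᵢ = 165·0.03 + 147.6·0.01 + 165·0.04 + 8.4·0.03 = 13.278 sabins.
V = 495 m³. Required absorption A₂ = 0.161 × 495 / 3.38 = 23.578 sabins.
ΔA = A₂ − A₁ = 23.578 − 13.278 = 10.3 sabins.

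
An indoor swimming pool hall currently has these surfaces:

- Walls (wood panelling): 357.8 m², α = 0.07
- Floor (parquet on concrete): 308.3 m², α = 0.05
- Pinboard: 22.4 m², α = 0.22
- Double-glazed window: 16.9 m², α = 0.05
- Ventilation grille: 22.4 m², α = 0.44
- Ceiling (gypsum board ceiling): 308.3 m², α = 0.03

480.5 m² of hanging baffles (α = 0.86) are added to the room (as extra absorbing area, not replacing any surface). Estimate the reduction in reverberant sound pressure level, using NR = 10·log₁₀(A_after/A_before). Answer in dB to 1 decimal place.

8.6 dB

Total absorption A_before = 357.8*0.07 + 308.3*0.05 + 22.4*0.22 + 16.9*0.05 + 22.4*0.44 + 308.3*0.03
  = 25.046 + 15.415 + 4.928 + 0.845 + 9.856 + 9.249 = 65.339 m² sabins.
Added absorption = 480.5 × 0.86 = 413.230 sabins.
New total A_after = 478.569 sabins.
Reduction = 10 log₁₀(A_after/A_before) = 10 log₁₀(7.3244) = 8.6 dB.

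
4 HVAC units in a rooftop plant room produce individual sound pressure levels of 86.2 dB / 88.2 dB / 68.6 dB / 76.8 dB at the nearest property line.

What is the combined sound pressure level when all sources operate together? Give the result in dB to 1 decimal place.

Converting to relative power and adding: 10^(86.2/10) + 10^(88.2/10) + 10^(68.6/10) + 10^(76.8/10) = 1.133e+09.
Combined level = 10 log₁₀(1.133e+09) = 90.5 dB.

90.5 dB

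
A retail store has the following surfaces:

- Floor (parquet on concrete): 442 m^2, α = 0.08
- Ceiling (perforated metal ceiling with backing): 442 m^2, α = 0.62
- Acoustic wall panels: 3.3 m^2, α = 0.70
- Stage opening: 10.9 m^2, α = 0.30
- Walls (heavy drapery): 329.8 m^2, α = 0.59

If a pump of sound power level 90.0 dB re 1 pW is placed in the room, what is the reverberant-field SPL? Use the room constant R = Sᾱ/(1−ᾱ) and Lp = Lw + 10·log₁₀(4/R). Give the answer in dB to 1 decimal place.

66.6 dB

A = 509.562 sabins; S = 1228.0 m^2.
ᾱ = 0.4150, so room constant R = A/(1−ᾱ) = 871.046 m^2.
Lp = Lw + 10 log₁₀(4/R) = 90.0 -23.38 = 66.6 dB.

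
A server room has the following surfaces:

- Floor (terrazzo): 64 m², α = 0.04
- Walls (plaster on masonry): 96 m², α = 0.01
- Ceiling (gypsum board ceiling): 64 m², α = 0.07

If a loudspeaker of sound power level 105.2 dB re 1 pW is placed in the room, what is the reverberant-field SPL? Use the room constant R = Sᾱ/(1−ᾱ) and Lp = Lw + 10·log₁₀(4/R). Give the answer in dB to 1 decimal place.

A = 8.000 sabins; S = 224.0 m².
ᾱ = 8.000/224.0 = 0.0357; R = Sᾱ/(1−ᾱ) = 8.000/(1−0.0357) = 8.296 m².
Lp = Lw + 10 log₁₀(4/R) = 105.2 -3.17 = 102.0 dB.

102.0 dB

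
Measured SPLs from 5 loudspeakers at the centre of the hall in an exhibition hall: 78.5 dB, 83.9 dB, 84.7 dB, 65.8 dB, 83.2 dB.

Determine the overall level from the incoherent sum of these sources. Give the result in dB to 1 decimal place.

Converting to relative power and adding: 10^(78.5/10) + 10^(83.9/10) + 10^(84.7/10) + 10^(65.8/10) + 10^(83.2/10) = 8.241e+08.
Back to dB: 10·log₁₀ Σ = 89.2 dB.

89.2 dB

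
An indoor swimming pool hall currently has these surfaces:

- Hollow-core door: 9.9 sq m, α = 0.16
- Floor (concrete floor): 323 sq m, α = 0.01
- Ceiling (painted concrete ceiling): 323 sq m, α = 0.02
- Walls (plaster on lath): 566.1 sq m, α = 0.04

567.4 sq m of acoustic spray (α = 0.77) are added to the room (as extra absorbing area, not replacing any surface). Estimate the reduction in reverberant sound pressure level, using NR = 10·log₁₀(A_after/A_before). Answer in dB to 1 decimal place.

11.4 dB

Equivalent absorption area: A_before = 9.9·0.16 + 323·0.01 + 323·0.02 + 566.1·0.04 = 33.918 sq m.
Treatment contributes 567.4·0.77 = 436.898 sabins.
A_after = 33.918 + 436.898 = 470.816 sabins.
NR = 10·log₁₀(470.816/33.918) = 11.4 dB.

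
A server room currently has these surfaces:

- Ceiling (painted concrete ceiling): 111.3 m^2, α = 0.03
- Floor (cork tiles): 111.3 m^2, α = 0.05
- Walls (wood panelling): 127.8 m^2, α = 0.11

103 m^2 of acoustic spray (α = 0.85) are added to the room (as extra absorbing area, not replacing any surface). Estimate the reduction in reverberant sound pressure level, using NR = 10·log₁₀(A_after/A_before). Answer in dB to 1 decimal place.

Summing Sᵢαᵢ: 3.339 + 5.565 + 14.058 → A_before = 22.962 sabins.
Added absorption = 103 × 0.85 = 87.550 sabins.
A_after = 22.962 + 87.550 = 110.512 sabins.
Reduction = 10 log₁₀(A_after/A_before) = 10 log₁₀(4.8128) = 6.8 dB.

6.8 dB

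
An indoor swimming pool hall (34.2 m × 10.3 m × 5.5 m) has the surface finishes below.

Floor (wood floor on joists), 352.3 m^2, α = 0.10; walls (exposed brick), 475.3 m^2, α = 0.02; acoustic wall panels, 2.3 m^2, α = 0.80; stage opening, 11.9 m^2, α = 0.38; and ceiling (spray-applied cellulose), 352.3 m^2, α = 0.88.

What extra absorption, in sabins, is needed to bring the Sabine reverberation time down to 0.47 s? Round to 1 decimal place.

302.6 sabins

Equivalent absorption area: A₁ = 352.3*0.10 + 475.3*0.02 + 2.3*0.80 + 11.9*0.38 + 352.3*0.88 = 361.122 m^2.
For T = 0.47 s, need A₂ = 0.161·V/T = 0.161·1937.43/0.47 = 663.673 sabins.
Additional absorption ΔA = 663.673 − 361.122 = 302.6 sabins.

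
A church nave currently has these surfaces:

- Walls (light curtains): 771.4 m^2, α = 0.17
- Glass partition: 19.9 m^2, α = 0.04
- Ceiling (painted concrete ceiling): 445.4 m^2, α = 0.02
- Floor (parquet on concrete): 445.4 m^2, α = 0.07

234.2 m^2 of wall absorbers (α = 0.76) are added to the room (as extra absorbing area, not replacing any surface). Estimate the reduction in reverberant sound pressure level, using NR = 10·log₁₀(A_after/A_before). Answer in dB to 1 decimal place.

Equivalent absorption area: A_before = 771.4*0.17 + 19.9*0.04 + 445.4*0.02 + 445.4*0.07 = 172.020 m^2.
Added absorption = 234.2 × 0.76 = 177.992 sabins.
A_after = 172.020 + 177.992 = 350.012 sabins.
NR = 10·log₁₀(350.012/172.020) = 3.1 dB.

3.1 dB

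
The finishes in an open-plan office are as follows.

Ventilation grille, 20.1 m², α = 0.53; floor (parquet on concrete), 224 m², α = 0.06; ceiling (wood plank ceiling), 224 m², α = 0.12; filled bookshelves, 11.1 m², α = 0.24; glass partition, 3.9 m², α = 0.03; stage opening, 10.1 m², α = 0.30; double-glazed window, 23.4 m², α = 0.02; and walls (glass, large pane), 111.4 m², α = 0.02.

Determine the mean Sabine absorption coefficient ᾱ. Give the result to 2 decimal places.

S = Σ Sᵢ = 20.1 + 224 + 224 + 11.1 + 3.9 + 10.1 + 23.4 + 111.4 = 628.0 m².
Weighted sum Σ Sα = 59.480.
ᾱ = A/S = 0.09.

0.09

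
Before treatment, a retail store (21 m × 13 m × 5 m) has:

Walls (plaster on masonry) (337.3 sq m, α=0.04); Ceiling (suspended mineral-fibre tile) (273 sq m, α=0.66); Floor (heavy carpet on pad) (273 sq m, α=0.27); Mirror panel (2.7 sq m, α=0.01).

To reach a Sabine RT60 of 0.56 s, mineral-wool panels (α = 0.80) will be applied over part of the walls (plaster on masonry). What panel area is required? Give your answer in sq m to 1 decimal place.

164.5

Summing Sᵢαᵢ: 13.492 + 180.180 + 73.710 + 0.027 → A₁ = 267.409 sabins.
Required A₂ = 0.161·1365/0.56 = 392.438 sabins.
Absorption to add: 392.438 − 267.409 = 125.029 sabins.
Each sq m of panel replacing the walls (plaster on masonry) adds (0.80 − 0.04) = 0.76 sabins.
Panel area = 125.029 / 0.76 = 164.5 sq m.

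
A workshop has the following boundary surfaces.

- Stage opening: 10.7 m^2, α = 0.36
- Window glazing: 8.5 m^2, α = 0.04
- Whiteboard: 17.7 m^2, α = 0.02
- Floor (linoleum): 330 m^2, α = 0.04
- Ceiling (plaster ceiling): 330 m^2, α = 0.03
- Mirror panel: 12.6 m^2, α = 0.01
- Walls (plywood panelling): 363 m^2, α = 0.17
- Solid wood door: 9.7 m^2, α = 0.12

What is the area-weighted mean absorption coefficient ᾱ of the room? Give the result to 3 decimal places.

S = Σ Sᵢ = 10.7 + 8.5 + 17.7 + 330 + 330 + 12.6 + 363 + 9.7 = 1082.2 m^2.
A = 10.7·0.36 + 8.5·0.04 + 17.7·0.02 + 330·0.04 + 330·0.03 + 12.6·0.01 + 363·0.17 + 9.7·0.12 = 90.646 sabins.
ᾱ = A/S = 0.084.

0.084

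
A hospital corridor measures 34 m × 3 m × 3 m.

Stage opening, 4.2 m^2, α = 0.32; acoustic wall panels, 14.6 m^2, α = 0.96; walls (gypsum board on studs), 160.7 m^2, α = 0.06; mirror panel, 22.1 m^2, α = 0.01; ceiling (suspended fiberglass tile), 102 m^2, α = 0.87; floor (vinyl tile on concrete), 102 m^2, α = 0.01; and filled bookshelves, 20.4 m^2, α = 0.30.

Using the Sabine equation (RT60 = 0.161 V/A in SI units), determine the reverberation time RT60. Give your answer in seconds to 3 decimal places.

Equivalent absorption area: A = 4.2·0.32 + 14.6·0.96 + 160.7·0.06 + 22.1·0.01 + 102·0.87 + 102·0.01 + 20.4·0.30 = 121.103 m^2.
Room volume: 306 m³.
Sabine: RT60 = 0.161 × 306 / 121.103 = 0.407 s.

0.407 s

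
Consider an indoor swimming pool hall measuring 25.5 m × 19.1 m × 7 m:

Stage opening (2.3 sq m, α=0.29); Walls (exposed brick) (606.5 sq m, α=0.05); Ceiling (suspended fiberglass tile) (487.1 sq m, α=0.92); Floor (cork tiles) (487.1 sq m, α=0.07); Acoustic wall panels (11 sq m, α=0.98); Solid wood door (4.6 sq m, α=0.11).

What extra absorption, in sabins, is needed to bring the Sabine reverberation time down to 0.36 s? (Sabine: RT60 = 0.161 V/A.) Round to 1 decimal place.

Summing Sᵢαᵢ: 0.667 + 30.325 + 448.132 + 34.097 + 10.780 + 0.506 → A₁ = 524.507 sabins.
For T = 0.36 s, need A₂ = 0.161·V/T = 0.161·3409.35/0.36 = 1524.737 sabins.
Shortfall: 1524.737 − 524.507 = 1000.2 sabins.

1000.2 sabins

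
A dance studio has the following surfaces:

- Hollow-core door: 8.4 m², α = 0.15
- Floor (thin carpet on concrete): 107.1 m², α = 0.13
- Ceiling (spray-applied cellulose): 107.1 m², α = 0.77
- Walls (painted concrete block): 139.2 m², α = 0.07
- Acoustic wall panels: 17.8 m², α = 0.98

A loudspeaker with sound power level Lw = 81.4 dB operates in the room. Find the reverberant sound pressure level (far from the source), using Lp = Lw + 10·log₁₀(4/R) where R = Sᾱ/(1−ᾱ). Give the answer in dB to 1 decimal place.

Σ(Sᵢαᵢ) = 8.4·0.15 + 107.1·0.13 + 107.1·0.77 + 139.2·0.07 + 17.8·0.98 = 124.838; total area S = 379.6 m².
ᾱ = 0.3289, so room constant R = A/(1−ᾱ) = 186.020 m².
Lp = 81.4 + 10·log₁₀(4/186.020) = 81.4 + (-16.67) = 64.7 dB.

64.7 dB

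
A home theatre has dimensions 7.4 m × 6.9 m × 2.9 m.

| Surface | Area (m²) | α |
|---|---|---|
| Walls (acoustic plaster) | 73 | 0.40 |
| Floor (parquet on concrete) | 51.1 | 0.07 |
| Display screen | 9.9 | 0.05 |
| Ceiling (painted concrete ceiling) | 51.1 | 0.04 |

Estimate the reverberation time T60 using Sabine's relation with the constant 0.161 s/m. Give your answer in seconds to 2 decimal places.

0.68 sec

Total absorption A = 73·0.40 + 51.1·0.07 + 9.9·0.05 + 51.1·0.04
  = 29.200 + 3.577 + 0.495 + 2.044 = 35.316 m² sabins.
V = 7.4·6.9·2.9 = 148.074 m³.
Sabine: RT60 = 0.161 × 148.074 / 35.316 = 0.68 s.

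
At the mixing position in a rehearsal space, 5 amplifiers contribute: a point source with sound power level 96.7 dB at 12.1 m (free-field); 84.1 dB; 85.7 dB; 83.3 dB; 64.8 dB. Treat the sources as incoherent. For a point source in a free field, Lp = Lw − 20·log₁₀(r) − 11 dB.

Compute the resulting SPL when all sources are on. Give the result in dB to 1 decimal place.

Source at 12.1 m: Lp = 96.7 − 20·log₁₀(12.1) − 11 = 64.0 dB.
Σ 10^(Lᵢ/10) = 8.479e+08.
Back to dB: 10·log₁₀ Σ = 89.3 dB.

89.3 dB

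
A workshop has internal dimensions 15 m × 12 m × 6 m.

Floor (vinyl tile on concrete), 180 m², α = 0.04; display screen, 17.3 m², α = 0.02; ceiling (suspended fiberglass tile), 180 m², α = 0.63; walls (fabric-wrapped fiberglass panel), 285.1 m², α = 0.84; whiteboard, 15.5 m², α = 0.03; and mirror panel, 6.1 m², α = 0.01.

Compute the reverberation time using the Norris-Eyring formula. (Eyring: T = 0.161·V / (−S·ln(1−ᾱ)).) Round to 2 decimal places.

Total surface area S = 180 + 17.3 + 180 + 285.1 + 15.5 + 6.1 = 684.0 m².
Absorption A = 180×0.04 + 17.3×0.02 + 180×0.63 + 285.1×0.84 + 15.5×0.03 + 6.1×0.01 = 360.956 sabins.
ᾱ = 360.956 / 684.0 = 0.5277.
Eyring denominator: −S ln(1−ᾱ) = 513.096.
V = 15 × 12 × 6 = 1080 m³.
RT60 = 0.161 × 1080 / 513.096 = 0.34 s.

0.34 s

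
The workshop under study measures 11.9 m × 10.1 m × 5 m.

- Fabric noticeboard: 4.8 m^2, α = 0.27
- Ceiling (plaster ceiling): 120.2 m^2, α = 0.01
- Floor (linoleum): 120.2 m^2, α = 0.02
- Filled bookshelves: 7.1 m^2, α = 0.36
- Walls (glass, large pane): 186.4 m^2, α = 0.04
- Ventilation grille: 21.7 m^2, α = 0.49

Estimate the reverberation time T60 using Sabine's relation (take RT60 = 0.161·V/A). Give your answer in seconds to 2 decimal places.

3.79 seconds

Total absorption A = 4.8*0.27 + 120.2*0.01 + 120.2*0.02 + 7.1*0.36 + 186.4*0.04 + 21.7*0.49
  = 1.296 + 1.202 + 2.404 + 2.556 + 7.456 + 10.633 = 25.547 m^2 sabins.
Volume V = 11.9 × 10.1 × 5 = 600.95 m³.
RT60 = 0.161 · V / A = 0.161 × 600.95 / 25.547 = 3.79 s.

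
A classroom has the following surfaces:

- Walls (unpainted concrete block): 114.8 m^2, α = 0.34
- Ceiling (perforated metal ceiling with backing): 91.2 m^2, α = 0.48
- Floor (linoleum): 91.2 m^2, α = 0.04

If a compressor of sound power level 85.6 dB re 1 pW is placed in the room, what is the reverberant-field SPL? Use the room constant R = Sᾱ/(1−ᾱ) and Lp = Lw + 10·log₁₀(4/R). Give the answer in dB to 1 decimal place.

70.8 dB

Σ(Sᵢαᵢ) = 114.8×0.34 + 91.2×0.48 + 91.2×0.04 = 86.456; total area S = 297.2 m^2.
ᾱ = 86.456/297.2 = 0.2909; R = Sᾱ/(1−ᾱ) = 86.456/(1−0.2909) = 121.924 m^2.
Lp = 85.6 + 10·log₁₀(4/121.924) = 85.6 + (-14.84) = 70.8 dB.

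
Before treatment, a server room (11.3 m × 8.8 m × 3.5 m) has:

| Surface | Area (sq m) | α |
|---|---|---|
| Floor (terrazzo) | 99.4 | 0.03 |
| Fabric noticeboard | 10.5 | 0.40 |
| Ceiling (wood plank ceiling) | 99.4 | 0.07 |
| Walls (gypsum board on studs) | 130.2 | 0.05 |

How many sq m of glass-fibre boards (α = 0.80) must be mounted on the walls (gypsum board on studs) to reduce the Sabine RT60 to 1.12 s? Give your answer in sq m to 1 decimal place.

39.2

A₁ = Σ Sᵢαᵢ = 99.4·0.03 + 10.5·0.40 + 99.4·0.07 + 130.2·0.05 = 20.650 sabins.
V = 348.04 m³. Target absorption A₂ = 0.161 × 348.04 / 1.12 = 50.031 sabins.
ΔA needed = 50.031 − 20.650 = 29.381 sabins.
Net gain per sq m: Δα = 0.80 − 0.05 = 0.75.
Panel area = 29.381 / 0.75 = 39.2 sq m.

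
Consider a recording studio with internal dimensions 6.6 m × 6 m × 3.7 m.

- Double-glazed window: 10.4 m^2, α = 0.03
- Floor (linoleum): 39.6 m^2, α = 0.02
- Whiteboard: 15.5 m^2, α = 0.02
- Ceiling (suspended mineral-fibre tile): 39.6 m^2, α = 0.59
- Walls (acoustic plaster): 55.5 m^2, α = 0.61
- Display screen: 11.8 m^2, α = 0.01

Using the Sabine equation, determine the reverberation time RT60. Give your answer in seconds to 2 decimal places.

Equivalent absorption area: A = 10.4·0.03 + 39.6·0.02 + 15.5·0.02 + 39.6·0.59 + 55.5·0.61 + 11.8·0.01 = 58.751 m^2.
V = 6.6·6·3.7 = 146.52 m³.
RT60 = 0.161 · V / A = 0.161 × 146.52 / 58.751 = 0.40 s.

0.40 seconds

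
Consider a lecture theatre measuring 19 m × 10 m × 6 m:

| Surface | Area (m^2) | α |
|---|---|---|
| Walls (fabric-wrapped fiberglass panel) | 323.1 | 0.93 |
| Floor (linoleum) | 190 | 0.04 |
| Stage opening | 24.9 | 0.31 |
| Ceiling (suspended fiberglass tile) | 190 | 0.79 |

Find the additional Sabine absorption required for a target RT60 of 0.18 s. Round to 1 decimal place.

553.8 sabins

Summing Sᵢαᵢ: 300.483 + 7.600 + 7.719 + 150.100 → A₁ = 465.902 sabins.
V = 1140 m³. Required absorption A₂ = 0.161 × 1140 / 0.18 = 1019.667 sabins.
Shortfall: 1019.667 − 465.902 = 553.8 sabins.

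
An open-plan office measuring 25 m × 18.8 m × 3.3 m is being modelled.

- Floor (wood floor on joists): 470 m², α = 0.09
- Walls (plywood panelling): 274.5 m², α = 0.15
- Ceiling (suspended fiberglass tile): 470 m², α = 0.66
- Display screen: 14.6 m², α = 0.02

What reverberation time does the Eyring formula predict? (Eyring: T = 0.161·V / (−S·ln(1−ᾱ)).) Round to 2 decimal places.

0.53 s

Total surface area S = 470 + 274.5 + 470 + 14.6 = 1229.1 m².
Σ(Sᵢαᵢ) = 470·0.09 + 274.5·0.15 + 470·0.66 + 14.6·0.02 = 393.967.
ᾱ = 393.967 / 1229.1 = 0.3205.
−S·ln(1−ᾱ) = −1229.1 × ln(1 − 0.3205) = 474.922.
V = 25 × 18.8 × 3.3 = 1551 m³.
RT60 = 0.161 × 1551 / 474.922 = 0.53 s.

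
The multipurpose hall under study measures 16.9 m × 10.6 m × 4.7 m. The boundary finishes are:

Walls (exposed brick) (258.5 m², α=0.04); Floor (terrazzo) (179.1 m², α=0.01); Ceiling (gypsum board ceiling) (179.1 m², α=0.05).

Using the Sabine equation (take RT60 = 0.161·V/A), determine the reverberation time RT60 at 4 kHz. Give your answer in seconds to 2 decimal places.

6.43 s

Total absorption A = 258.5·0.04 + 179.1·0.01 + 179.1·0.05
  = 10.340 + 1.791 + 8.955 = 21.086 m² sabins.
Volume V = 16.9 × 10.6 × 4.7 = 841.958 m³.
RT60 = 0.161 · V / A = 0.161 × 841.958 / 21.086 = 6.43 s.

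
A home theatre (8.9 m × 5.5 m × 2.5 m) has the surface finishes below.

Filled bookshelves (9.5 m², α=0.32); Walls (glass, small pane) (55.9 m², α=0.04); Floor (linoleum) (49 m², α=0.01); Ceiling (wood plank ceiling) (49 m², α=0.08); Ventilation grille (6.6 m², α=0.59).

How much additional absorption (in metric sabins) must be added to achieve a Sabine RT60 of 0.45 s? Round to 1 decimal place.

30.2 sabins

Total absorption A₁ = 9.5*0.32 + 55.9*0.04 + 49*0.01 + 49*0.08 + 6.6*0.59
  = 3.040 + 2.236 + 0.490 + 3.920 + 3.894 = 13.580 m² sabins.
V = 122.375 m³. Required absorption A₂ = 0.161 × 122.375 / 0.45 = 43.783 sabins.
Shortfall: 43.783 − 13.580 = 30.2 sabins.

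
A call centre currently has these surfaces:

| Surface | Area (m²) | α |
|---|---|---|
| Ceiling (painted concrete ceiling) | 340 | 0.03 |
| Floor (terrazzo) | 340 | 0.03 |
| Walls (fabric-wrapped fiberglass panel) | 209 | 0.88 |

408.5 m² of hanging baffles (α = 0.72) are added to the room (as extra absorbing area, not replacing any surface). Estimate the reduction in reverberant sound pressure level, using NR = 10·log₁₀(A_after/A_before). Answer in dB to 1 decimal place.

3.9 dB

A_before = Σ Sᵢαᵢ = 340*0.03 + 340*0.03 + 209*0.88 = 204.320 sabins.
Added absorption = 408.5 × 0.72 = 294.120 sabins.
A_after = 204.320 + 294.120 = 498.440 sabins.
NR = 10·log₁₀(498.440/204.320) = 3.9 dB.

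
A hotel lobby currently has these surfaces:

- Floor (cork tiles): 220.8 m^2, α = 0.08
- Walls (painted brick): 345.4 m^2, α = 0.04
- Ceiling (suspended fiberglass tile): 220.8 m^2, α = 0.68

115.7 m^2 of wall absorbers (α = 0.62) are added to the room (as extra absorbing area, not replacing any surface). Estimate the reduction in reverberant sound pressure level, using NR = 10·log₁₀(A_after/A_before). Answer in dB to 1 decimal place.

Total absorption A_before = 220.8*0.08 + 345.4*0.04 + 220.8*0.68
  = 17.664 + 13.816 + 150.144 = 181.624 m^2 sabins.
Treatment contributes 115.7·0.62 = 71.734 sabins.
New total A_after = 253.358 sabins.
NR = 10·log₁₀(253.358/181.624) = 1.4 dB.

1.4 dB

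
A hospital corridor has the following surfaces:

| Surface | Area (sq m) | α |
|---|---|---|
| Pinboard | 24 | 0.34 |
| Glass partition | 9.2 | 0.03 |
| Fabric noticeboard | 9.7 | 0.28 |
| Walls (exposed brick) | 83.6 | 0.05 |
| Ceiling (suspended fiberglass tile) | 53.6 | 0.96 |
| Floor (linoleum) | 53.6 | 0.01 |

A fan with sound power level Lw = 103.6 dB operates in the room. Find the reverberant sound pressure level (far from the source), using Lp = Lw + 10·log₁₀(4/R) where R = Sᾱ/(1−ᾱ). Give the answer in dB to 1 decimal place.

89.9 dB

Σ(Sᵢαᵢ) = 24×0.34 + 9.2×0.03 + 9.7×0.28 + 83.6×0.05 + 53.6×0.96 + 53.6×0.01 = 67.324; total area S = 233.7 sq m.
ᾱ = 0.2881, so room constant R = A/(1−ᾱ) = 94.569 sq m.
Lp = 103.6 + 10·log₁₀(4/94.569) = 103.6 + (-13.74) = 89.9 dB.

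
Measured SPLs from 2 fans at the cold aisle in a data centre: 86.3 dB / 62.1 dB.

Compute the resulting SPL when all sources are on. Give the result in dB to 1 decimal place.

Converting to relative power and adding: 10^(86.3/10) + 10^(62.1/10) = 4.282e+08.
Back to dB: 10·log₁₀ Σ = 86.3 dB.

86.3 dB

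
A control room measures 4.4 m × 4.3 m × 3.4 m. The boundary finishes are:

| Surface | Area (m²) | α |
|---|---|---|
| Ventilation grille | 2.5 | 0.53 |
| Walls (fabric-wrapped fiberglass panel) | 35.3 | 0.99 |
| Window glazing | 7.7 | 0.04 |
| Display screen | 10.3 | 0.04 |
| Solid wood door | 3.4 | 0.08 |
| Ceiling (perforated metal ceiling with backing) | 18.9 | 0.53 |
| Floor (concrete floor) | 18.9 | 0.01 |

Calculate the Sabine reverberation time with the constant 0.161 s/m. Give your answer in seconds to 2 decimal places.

0.22 s

A = Σ Sᵢαᵢ = 2.5×0.53 + 35.3×0.99 + 7.7×0.04 + 10.3×0.04 + 3.4×0.08 + 18.9×0.53 + 18.9×0.01 = 47.470 sabins.
Volume V = 4.4 × 4.3 × 3.4 = 64.328 m³.
T = 0.161 V/A = 0.161·64.328/47.470 = 0.22 s.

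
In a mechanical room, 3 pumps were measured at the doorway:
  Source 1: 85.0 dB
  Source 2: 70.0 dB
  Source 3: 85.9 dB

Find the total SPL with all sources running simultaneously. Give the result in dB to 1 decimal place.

Sum in the linear (power) domain: Σ 10^(Lᵢ/10) = 10^(85.0/10) + 10^(70.0/10) + 10^(85.9/10) = 7.153e+08.
Combined level = 10 log₁₀(7.153e+08) = 88.5 dB.

88.5 dB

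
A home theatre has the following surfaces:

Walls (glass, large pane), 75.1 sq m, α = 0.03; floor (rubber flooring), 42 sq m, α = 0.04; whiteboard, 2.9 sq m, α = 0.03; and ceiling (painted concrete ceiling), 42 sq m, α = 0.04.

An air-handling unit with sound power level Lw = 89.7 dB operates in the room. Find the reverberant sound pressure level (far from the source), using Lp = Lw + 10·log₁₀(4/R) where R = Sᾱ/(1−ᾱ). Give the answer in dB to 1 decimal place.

88.0 dB

Σ(Sᵢαᵢ) = 75.1×0.03 + 42×0.04 + 2.9×0.03 + 42×0.04 = 5.700; total area S = 162.0 sq m.
ᾱ = 5.700/162.0 = 0.0352; R = Sᾱ/(1−ᾱ) = 5.700/(1−0.0352) = 5.908 sq m.
Lp = Lw + 10 log₁₀(4/R) = 89.7 -1.69 = 88.0 dB.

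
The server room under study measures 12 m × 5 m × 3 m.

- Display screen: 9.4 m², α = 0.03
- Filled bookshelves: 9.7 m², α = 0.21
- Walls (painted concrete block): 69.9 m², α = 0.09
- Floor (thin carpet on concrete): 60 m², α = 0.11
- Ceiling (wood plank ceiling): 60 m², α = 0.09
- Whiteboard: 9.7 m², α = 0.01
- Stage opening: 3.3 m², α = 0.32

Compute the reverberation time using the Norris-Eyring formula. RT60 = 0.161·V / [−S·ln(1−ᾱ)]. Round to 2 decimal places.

1.27 sec

Total surface area S = 9.4 + 9.7 + 69.9 + 60 + 60 + 9.7 + 3.3 = 222.0 m².
Σ(Sᵢαᵢ) = 9.4×0.03 + 9.7×0.21 + 69.9×0.09 + 60×0.11 + 60×0.09 + 9.7×0.01 + 3.3×0.32 = 21.763.
ᾱ = 21.763 / 222.0 = 0.0980.
−S·ln(1−ᾱ) = −222.0 × ln(1 − 0.0980) = 22.897.
V = 12 × 5 × 3 = 180 m³.
T = 0.161·V/[−S·ln(1−ᾱ)] = 0.161·180/22.897 = 1.27 s.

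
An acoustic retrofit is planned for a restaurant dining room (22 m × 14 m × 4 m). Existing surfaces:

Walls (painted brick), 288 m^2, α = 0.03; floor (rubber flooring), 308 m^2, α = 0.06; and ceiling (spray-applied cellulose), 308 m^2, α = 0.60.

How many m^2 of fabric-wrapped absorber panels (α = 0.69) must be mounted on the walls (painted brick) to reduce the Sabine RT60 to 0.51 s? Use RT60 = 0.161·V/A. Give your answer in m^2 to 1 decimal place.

268.2

Summing Sᵢαᵢ: 8.640 + 18.480 + 184.800 → A₁ = 211.920 sabins.
V = 1232 m³. Target absorption A₂ = 0.161 × 1232 / 0.51 = 388.925 sabins.
ΔA needed = 388.925 − 211.920 = 177.005 sabins.
Each m^2 of panel replacing the walls (painted brick) adds (0.69 − 0.03) = 0.66 sabins.
Area = ΔA/Δα = 177.005/0.66 = 268.2 m^2.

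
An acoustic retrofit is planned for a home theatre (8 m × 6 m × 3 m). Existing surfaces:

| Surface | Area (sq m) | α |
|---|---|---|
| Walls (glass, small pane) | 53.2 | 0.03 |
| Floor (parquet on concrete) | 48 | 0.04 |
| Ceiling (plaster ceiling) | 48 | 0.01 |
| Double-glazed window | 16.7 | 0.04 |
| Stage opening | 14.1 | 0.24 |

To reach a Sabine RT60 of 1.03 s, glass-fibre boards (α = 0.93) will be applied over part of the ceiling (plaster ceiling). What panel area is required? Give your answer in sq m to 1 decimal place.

Equivalent absorption area: A₁ = 53.2·0.03 + 48·0.04 + 48·0.01 + 16.7·0.04 + 14.1·0.24 = 8.048 sq m.
Required A₂ = 0.161·144/1.03 = 22.509 sabins.
Absorption to add: 22.509 − 8.048 = 14.461 sabins.
Net gain per sq m: Δα = 0.93 − 0.01 = 0.92.
Panel area = 14.461 / 0.92 = 15.7 sq m.

15.7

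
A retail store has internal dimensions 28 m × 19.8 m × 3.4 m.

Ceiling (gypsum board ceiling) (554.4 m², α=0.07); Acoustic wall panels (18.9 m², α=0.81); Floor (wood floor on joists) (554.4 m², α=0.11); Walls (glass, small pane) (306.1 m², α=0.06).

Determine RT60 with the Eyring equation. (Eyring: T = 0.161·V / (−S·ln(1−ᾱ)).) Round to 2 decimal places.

2.17 s

S = Σ Sᵢ = 1433.8 m².
Absorption A = 554.4×0.07 + 18.9×0.81 + 554.4×0.11 + 306.1×0.06 = 133.467 sabins.
ᾱ = 133.467 / 1433.8 = 0.0931.
−S·ln(1−ᾱ) = −1433.8 × ln(1 − 0.0931) = 140.115.
V = 28 × 19.8 × 3.4 = 1884.96 m³.
T = 0.161·V/[−S·ln(1−ᾱ)] = 0.161·1884.96/140.115 = 2.17 s.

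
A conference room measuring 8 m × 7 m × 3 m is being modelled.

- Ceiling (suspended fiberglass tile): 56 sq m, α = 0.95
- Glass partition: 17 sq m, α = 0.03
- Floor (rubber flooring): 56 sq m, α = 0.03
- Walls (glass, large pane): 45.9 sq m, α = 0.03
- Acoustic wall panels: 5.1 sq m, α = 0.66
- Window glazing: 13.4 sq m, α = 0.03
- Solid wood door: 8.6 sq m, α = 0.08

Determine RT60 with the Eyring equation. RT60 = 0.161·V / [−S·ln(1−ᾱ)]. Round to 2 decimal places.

S = Σ Sᵢ = 202.0 sq m.
Σ(Sᵢαᵢ) = 56×0.95 + 17×0.03 + 56×0.03 + 45.9×0.03 + 5.1×0.66 + 13.4×0.03 + 8.6×0.08 = 61.223.
ᾱ = 61.223 / 202.0 = 0.3031.
Eyring denominator: −S ln(1−ᾱ) = 72.945.
V = 8 × 7 × 3 = 168 m³.
T = 0.161·V/[−S·ln(1−ᾱ)] = 0.161·168/72.945 = 0.37 s.

0.37 seconds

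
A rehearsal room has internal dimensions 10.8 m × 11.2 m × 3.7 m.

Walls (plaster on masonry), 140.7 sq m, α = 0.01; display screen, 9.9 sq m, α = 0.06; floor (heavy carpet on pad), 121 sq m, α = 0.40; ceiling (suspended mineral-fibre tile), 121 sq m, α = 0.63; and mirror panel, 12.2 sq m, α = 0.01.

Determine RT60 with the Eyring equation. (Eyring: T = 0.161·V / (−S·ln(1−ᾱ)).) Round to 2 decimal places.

0.47 s

Total surface area S = 140.7 + 9.9 + 121 + 121 + 12.2 = 404.8 sq m.
Absorption A = 140.7×0.01 + 9.9×0.06 + 121×0.40 + 121×0.63 + 12.2×0.01 = 126.753 sabins.
ᾱ = 126.753 / 404.8 = 0.3131.
Eyring denominator: −S ln(1−ᾱ) = 152.029.
V = 10.8 × 11.2 × 3.7 = 447.552 m³.
RT60 = 0.161 × 447.552 / 152.029 = 0.47 s.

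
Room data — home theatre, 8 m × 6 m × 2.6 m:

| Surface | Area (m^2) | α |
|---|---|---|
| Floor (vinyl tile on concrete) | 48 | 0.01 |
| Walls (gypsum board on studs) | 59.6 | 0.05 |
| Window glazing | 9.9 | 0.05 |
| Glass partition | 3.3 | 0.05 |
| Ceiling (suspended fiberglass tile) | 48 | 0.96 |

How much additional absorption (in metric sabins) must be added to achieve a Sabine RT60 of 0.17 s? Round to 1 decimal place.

68.0 sabins

Summing Sᵢαᵢ: 0.480 + 2.980 + 0.495 + 0.165 + 46.080 → A₁ = 50.200 sabins.
For T = 0.17 s, need A₂ = 0.161·V/T = 0.161·124.8/0.17 = 118.193 sabins.
ΔA = A₂ − A₁ = 118.193 − 50.200 = 68.0 sabins.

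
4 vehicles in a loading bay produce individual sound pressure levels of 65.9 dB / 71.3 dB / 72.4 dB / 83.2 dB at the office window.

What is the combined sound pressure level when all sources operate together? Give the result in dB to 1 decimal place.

83.9 dB

Sum in the linear (power) domain: Σ 10^(Lᵢ/10) = 10^(65.9/10) + 10^(71.3/10) + 10^(72.4/10) + 10^(83.2/10) = 2.437e+08.
Back to dB: 10·log₁₀ Σ = 83.9 dB.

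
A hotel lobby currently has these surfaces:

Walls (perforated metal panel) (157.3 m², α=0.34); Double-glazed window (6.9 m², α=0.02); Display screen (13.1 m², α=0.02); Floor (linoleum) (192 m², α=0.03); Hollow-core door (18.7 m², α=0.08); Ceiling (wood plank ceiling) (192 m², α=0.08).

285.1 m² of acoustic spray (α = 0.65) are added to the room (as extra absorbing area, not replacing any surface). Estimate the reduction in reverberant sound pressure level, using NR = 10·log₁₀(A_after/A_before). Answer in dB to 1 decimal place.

5.3 dB

Summing Sᵢαᵢ: 53.482 + 0.138 + 0.262 + 5.760 + 1.496 + 15.360 → A_before = 76.498 sabins.
Added absorption = 285.1 × 0.65 = 185.315 sabins.
New total A_after = 261.813 sabins.
NR = 10·log₁₀(261.813/76.498) = 5.3 dB.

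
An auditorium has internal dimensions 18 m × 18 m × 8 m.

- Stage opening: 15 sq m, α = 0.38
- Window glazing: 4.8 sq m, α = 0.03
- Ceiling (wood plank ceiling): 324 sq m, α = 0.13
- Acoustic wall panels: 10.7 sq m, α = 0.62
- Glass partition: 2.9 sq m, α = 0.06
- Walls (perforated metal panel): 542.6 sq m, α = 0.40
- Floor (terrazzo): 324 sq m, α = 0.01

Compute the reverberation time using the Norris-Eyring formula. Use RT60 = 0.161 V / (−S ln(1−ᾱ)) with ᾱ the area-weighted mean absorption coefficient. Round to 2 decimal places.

Total surface area S = 15 + 4.8 + 324 + 10.7 + 2.9 + 542.6 + 324 = 1224.0 sq m.
Absorption A = 15×0.38 + 4.8×0.03 + 324×0.13 + 10.7×0.62 + 2.9×0.06 + 542.6×0.40 + 324×0.01 = 275.052 sabins.
ᾱ = 275.052 / 1224.0 = 0.2247.
−S·ln(1−ᾱ) = −1224.0 × ln(1 − 0.2247) = 311.514.
V = 18 × 18 × 8 = 2592 m³.
T = 0.161·V/[−S·ln(1−ᾱ)] = 0.161·2592/311.514 = 1.34 s.

1.34 s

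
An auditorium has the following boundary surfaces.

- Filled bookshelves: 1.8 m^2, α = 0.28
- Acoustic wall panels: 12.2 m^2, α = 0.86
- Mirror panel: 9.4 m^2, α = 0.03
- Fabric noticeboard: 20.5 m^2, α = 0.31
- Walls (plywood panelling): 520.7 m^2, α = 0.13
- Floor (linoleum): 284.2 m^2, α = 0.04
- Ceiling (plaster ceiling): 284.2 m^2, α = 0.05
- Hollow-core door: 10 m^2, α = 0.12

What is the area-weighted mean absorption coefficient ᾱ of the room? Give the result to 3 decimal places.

Total surface area S = 1143.0 m^2.
A = 1.8×0.28 + 12.2×0.86 + 9.4×0.03 + 20.5×0.31 + 520.7×0.13 + 284.2×0.04 + 284.2×0.05 + 10×0.12 = 112.102 sabins.
ᾱ = 112.102 / 1143.0 = 0.098.

0.098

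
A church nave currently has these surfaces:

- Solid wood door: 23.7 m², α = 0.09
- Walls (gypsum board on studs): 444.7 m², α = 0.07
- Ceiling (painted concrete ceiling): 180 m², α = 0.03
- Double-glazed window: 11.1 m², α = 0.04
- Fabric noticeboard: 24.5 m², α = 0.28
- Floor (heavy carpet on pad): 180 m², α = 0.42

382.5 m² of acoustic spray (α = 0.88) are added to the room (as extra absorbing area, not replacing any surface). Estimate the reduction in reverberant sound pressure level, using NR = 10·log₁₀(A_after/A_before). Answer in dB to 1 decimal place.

5.8 dB

A_before = Σ Sᵢαᵢ = 23.7×0.09 + 444.7×0.07 + 180×0.03 + 11.1×0.04 + 24.5×0.28 + 180×0.42 = 121.566 sabins.
Treatment contributes 382.5·0.88 = 336.600 sabins.
New total A_after = 458.166 sabins.
NR = 10·log₁₀(458.166/121.566) = 5.8 dB.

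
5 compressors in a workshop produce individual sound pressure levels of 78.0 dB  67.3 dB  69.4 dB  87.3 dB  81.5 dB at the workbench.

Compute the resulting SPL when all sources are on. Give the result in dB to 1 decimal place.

Converting to relative power and adding: 10^(78.0/10) + 10^(67.3/10) + 10^(69.4/10) + 10^(87.3/10) + 10^(81.5/10) = 7.555e+08.
Back to dB: 10·log₁₀ Σ = 88.8 dB.

88.8 dB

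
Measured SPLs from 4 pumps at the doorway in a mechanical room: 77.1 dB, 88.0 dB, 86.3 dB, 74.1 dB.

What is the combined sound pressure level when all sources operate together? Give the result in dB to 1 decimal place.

90.5 dB

Converting to relative power and adding: 10^(77.1/10) + 10^(88.0/10) + 10^(86.3/10) + 10^(74.1/10) = 1.135e+09.
Combined level = 10 log₁₀(1.135e+09) = 90.5 dB.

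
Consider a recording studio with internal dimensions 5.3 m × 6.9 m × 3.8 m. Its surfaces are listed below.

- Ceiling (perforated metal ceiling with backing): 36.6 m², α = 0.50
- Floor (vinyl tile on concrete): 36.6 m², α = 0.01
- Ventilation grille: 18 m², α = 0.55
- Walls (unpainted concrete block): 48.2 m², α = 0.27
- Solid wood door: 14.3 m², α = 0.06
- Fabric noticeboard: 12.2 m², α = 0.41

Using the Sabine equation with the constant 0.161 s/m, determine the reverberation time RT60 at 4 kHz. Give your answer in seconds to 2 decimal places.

Summing Sᵢαᵢ: 18.300 + 0.366 + 9.900 + 13.014 + 0.858 + 5.002 → A = 47.440 sabins.
V = 5.3·6.9·3.8 = 138.966 m³.
RT60 = 0.161 · V / A = 0.161 × 138.966 / 47.440 = 0.47 s.

0.47 seconds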